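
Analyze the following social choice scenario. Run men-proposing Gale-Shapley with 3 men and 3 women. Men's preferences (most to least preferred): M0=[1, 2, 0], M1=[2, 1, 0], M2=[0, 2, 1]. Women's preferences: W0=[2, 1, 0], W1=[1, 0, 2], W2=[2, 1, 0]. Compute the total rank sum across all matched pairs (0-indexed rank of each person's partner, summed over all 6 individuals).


Step 1: Run Gale-Shapley (men propose, women hold best offer):
  M0 proposes to W1; she accepts
  M1 proposes to W2; she accepts
  M2 proposes to W0; she accepts
Step 2: Final matching: W0-M2, W1-M0, W2-M1
Step 3: 0-indexed ranks (man's rank of his match, then woman's): 0 + 0 + 0 + 1 + 0 + 1
Step 4: Total rank sum = 2

2


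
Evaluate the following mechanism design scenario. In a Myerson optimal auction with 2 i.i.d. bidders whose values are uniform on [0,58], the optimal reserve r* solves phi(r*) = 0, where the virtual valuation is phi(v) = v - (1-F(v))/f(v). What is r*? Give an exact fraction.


Step 1: For U[0,58], F(v) = v/58 and f(v) = 1/58
Step 2: phi(v) = v - (1 - v/58)/(1/58) = v - (58 - v) = 2v - 58
Step 3: Set phi(r*) = 0: 2r* - 58 = 0
Step 4: r* = 58/2 = 29 (the number of bidders n = 2 does not enter)

29


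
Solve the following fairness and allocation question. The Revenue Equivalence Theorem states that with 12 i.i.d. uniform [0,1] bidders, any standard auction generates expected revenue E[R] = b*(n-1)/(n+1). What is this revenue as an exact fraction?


Step 1: By Revenue Equivalence, expected revenue = b*(n-1)/(n+1)
Step 2: Substituting n = 12, b = 1
Step 3: Revenue = 1*(12-1)/(12+1) = 1*11/13
Step 4: Revenue = 11/13

11/13


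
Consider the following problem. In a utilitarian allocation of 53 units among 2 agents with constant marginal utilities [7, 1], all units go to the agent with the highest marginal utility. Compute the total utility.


Step 1: The marginal utilities are [7, 1]
Step 2: The highest marginal utility is 7
Step 3: All 53 units go to that agent
Step 4: Total utility = 7 * 53 = 371

371


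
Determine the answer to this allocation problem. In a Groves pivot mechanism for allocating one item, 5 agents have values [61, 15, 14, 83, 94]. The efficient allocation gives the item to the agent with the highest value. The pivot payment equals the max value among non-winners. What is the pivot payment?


Step 1: The efficient winner is agent 4 with value 94
Step 2: Other agents' values: [61, 15, 14, 83]
Step 3: Pivot payment = max(others) = 83
Step 4: The winner pays 83

83


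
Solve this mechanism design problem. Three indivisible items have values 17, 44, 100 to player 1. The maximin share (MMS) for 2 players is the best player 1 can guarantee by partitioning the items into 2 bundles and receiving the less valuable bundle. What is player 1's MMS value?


Step 1: Item values = 17, 44, 100
Step 2: Enumerate all 2-bundle partitions and take the smaller bundle:
  Partition 1: {17} vs {44,100} -> bundles 17, 144; min = 17
  Partition 2: {44} vs {17,100} -> bundles 44, 117; min = 44
  Partition 3: {100} vs {17,44} -> bundles 100, 61; min = 61
Step 3: MMS = max(17, 44, 61) = 61

61


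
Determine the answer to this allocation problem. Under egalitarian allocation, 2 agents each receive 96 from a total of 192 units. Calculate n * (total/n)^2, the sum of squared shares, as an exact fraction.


Step 1: Each agent's share = 192/2 = 96
Step 2: Square of each share = (96)^2 = 9216
Step 3: Sum of squares = 2 * 9216 = 18432

18432


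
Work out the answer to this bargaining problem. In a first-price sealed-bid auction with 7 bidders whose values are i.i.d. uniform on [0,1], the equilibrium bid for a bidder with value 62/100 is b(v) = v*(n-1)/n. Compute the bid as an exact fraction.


Step 1: The symmetric BNE bidding function is b(v) = v * (n-1) / n
Step 2: Substitute v = 31/50 and n = 7
Step 3: b = 31/50 * 6/7
Step 4: b = 93/175

93/175


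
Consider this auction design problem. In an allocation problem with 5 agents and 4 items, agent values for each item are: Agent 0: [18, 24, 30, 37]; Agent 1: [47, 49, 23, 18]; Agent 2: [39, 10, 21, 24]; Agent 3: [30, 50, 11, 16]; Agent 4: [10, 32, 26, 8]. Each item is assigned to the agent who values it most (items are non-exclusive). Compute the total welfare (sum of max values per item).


Step 1: For each item, find the maximum value among all agents.
Step 2: Item 0 -> Agent 1 (value 47)
Step 3: Item 1 -> Agent 3 (value 50)
Step 4: Item 2 -> Agent 0 (value 30)
Step 5: Item 3 -> Agent 0 (value 37)
Step 6: Total welfare = 47 + 50 + 30 + 37 = 164

164


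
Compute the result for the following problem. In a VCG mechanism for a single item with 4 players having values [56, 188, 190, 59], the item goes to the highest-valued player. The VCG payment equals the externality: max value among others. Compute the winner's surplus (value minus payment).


Step 1: The winner is the agent with the highest value: agent 2 with value 190
Step 2: Values of other agents: [56, 188, 59]
Step 3: VCG payment = max of others' values = 188
Step 4: Surplus = 190 - 188 = 2

2


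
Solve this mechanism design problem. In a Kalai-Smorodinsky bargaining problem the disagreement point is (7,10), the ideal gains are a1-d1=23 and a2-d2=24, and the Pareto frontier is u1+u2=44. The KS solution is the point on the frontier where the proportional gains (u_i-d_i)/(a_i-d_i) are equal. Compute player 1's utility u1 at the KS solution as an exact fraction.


Step 1: At the KS point, (u1-d1)/r1 = (u2-d2)/r2 = t and u1+u2 = 44
Step 2: u1 = d1 + r1*t and u2 = d2 + r2*t, so (d1 + r1*t) + (d2 + r2*t) = 44
Step 3: t = (44 - 7 - 10)/(23 + 24) = 27/47
Step 4: u1 = d1 + r1*t = 7 + 23 * 27/47 = 950/47
Step 5: (Check: u2 = d2 + r2*t = 1118/47; u1+u2 = 950/47 + 1118/47 = 44, on the frontier.)

950/47


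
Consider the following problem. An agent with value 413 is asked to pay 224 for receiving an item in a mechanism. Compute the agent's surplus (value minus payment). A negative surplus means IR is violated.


Step 1: Surplus = value - payment = 413 - 224 = 189
Step 2: IR is satisfied (surplus >= 0)

189


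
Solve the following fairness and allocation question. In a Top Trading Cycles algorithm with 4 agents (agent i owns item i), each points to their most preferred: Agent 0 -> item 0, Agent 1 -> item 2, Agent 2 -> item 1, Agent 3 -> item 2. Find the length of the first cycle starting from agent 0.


Step 1: Trace the pointer graph from agent 0: 0 -> 0
Step 2: A cycle is detected when we revisit agent 0
Step 3: The cycle is: 0 -> 0
Step 4: Cycle length = 1

1


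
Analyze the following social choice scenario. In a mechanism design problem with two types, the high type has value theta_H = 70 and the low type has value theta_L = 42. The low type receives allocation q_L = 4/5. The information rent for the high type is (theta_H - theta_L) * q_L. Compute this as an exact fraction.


Step 1: theta_H - theta_L = 70 - 42 = 28
Step 2: Information rent = (theta_H - theta_L) * q_L
Step 3: = 28 * 4/5
Step 4: = 112/5

112/5


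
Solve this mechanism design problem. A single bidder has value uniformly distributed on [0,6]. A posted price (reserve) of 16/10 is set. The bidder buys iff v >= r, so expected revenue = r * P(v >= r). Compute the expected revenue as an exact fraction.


Step 1: Posted price r = 8/5, value support [0,6]
Step 2: P(v >= r) = (6 - 8/5)/6 = 11/15
Step 3: Expected revenue = r * P(v >= r) = 8/5 * 11/15
Step 4: Revenue = 88/75

88/75


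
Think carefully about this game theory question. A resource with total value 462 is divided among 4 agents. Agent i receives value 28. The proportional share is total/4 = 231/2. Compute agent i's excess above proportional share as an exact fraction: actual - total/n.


Step 1: Proportional share = 462/4 = 231/2
Step 2: Agent's actual allocation = 28
Step 3: Excess = 28 - 231/2 = -175/2

-175/2


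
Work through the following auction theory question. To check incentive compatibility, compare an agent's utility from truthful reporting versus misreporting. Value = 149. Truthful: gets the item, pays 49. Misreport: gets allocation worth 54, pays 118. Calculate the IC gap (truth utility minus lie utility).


Step 1: U(truth) = value - payment = 149 - 49 = 100
Step 2: U(lie) = allocation - payment = 54 - 118 = -64
Step 3: IC gap = 100 - (-64) = 164

164


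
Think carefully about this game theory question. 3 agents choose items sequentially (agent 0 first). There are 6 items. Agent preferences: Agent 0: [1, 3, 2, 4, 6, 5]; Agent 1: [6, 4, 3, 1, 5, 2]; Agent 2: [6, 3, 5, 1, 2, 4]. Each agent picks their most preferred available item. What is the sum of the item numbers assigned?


Step 1: Agent 0 picks item 1
Step 2: Agent 1 picks item 6
Step 3: Agent 2 picks item 3
Step 4: Sum = 1 + 6 + 3 = 10

10


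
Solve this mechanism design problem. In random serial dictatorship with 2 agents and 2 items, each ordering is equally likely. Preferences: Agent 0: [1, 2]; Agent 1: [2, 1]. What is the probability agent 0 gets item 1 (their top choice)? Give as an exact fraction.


Step 1: Agent 0 wants item 1
Step 2: There are 2 possible orderings of agents
Step 3: In 2 orderings, agent 0 gets item 1
Step 4: Probability = 2/2 = 1

1


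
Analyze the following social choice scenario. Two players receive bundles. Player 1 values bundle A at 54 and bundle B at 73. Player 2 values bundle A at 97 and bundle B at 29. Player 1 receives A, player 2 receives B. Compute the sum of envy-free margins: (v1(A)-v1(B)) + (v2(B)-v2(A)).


Step 1: Player 1's margin = v1(A) - v1(B) = 54 - 73 = -19
Step 2: Player 2's margin = v2(B) - v2(A) = 29 - 97 = -68
Step 3: Total margin = -19 + -68 = -87

-87


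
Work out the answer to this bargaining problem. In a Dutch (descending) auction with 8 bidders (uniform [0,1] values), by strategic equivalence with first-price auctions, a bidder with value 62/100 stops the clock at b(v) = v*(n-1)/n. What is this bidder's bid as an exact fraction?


Step 1: Dutch auctions are strategically equivalent to first-price auctions
Step 2: The equilibrium bid is b(v) = v*(n-1)/n
Step 3: b = 31/50 * 7/8
Step 4: b = 217/400

217/400


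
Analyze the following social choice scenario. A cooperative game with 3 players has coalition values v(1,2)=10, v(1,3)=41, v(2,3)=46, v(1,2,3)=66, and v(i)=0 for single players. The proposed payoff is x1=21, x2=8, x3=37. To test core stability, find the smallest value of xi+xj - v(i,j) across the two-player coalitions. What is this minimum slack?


Step 1: Slack for coalition (1,2): x1+x2 - v12 = 29 - 10 = 19
Step 2: Slack for coalition (1,3): x1+x3 - v13 = 58 - 41 = 17
Step 3: Slack for coalition (2,3): x2+x3 - v23 = 45 - 46 = -1
Step 4: Minimum slack = min(19, 17, -1) = -1, attained by (2,3); coalition (2,3) can block (slack < 0), so the allocation is not in the core

-1


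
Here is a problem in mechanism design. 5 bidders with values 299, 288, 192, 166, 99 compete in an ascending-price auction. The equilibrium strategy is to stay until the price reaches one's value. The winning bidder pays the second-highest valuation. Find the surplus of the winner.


Step 1: Identify the highest value: 299
Step 2: Identify the second-highest value: 288
Step 3: The final price = second-highest value = 288
Step 4: Surplus = 299 - 288 = 11

11


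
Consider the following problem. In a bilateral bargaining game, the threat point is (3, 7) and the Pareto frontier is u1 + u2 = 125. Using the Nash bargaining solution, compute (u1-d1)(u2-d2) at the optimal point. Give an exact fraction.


Step 1: The Nash solution splits surplus symmetrically above the disagreement point
Step 2: u1 = (total + d1 - d2)/2 = (125 + 3 - 7)/2 = 121/2
Step 3: u2 = (total - d1 + d2)/2 = (125 - 3 + 7)/2 = 129/2
Step 4: Nash product = (121/2 - 3) * (129/2 - 7)
Step 5: = 115/2 * 115/2 = 13225/4

13225/4


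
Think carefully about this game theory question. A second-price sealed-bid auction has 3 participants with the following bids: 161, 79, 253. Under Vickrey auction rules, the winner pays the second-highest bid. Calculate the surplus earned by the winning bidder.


Step 1: Sort bids in descending order: 253, 161, 79
Step 2: The winning bid is the highest: 253
Step 3: The payment equals the second-highest bid: 161
Step 4: Surplus = winner's bid - payment = 253 - 161 = 92

92


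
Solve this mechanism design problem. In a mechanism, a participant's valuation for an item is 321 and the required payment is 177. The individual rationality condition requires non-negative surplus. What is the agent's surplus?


Step 1: Surplus = value - payment = 321 - 177 = 144
Step 2: IR is satisfied (surplus >= 0)

144


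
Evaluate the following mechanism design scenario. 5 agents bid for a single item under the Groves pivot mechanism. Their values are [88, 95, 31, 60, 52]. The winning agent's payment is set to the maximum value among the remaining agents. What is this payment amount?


Step 1: The efficient winner is agent 1 with value 95
Step 2: Other agents' values: [88, 31, 60, 52]
Step 3: Pivot payment = max(others) = 88
Step 4: The winner pays 88

88


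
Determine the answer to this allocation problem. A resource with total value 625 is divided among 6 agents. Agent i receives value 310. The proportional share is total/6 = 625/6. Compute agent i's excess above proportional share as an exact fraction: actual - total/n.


Step 1: Proportional share = 625/6
Step 2: Agent's actual allocation = 310
Step 3: Excess = 310 - 625/6 = 1235/6

1235/6


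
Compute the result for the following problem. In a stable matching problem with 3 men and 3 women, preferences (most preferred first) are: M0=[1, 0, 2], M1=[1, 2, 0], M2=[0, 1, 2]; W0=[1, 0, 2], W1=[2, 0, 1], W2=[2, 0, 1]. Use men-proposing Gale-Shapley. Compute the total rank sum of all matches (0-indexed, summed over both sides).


Step 1: Run Gale-Shapley (men propose, women hold best offer):
  M0 proposes to W1; she accepts
  M1 proposes to W1; rejected
  M1 proposes to W2; she accepts
  M2 proposes to W0; she accepts
Step 2: Final matching: W0-M2, W1-M0, W2-M1
Step 3: 0-indexed ranks (man's rank of his match, then woman's): 0 + 2 + 0 + 1 + 1 + 2
Step 4: Total rank sum = 6

6


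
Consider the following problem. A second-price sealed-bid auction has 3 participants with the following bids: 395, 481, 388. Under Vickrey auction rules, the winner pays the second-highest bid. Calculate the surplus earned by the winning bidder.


Step 1: Sort bids in descending order: 481, 395, 388
Step 2: The winning bid is the highest: 481
Step 3: The payment equals the second-highest bid: 395
Step 4: Surplus = winner's bid - payment = 481 - 395 = 86

86


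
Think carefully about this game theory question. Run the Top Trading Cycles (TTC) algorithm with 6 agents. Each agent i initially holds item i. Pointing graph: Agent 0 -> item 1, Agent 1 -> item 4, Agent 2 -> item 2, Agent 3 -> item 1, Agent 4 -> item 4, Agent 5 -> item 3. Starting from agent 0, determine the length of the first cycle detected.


Step 1: Trace the pointer graph from agent 0: 0 -> 1 -> 4 -> 4
Step 2: A cycle is detected when we revisit agent 4
Step 3: The cycle is: 4 -> 4
Step 4: Cycle length = 1

1


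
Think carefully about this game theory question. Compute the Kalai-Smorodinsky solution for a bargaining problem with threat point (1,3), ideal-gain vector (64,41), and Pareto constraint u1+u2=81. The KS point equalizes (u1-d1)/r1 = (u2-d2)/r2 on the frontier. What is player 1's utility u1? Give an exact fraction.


Step 1: At the KS point, (u1-d1)/r1 = (u2-d2)/r2 = t and u1+u2 = 81
Step 2: u1 = d1 + r1*t and u2 = d2 + r2*t, so (d1 + r1*t) + (d2 + r2*t) = 81
Step 3: t = (81 - 1 - 3)/(64 + 41) = 77/105 = 11/15
Step 4: u1 = d1 + r1*t = 1 + 64 * 11/15 = 719/15
Step 5: (Check: u2 = d2 + r2*t = 496/15; u1+u2 = 719/15 + 496/15 = 81, on the frontier.)

719/15


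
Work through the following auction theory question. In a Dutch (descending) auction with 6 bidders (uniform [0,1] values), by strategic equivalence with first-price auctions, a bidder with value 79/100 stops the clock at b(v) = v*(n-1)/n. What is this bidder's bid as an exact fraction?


Step 1: Dutch auctions are strategically equivalent to first-price auctions
Step 2: The equilibrium bid is b(v) = v*(n-1)/n
Step 3: b = 79/100 * 5/6
Step 4: b = 79/120

79/120


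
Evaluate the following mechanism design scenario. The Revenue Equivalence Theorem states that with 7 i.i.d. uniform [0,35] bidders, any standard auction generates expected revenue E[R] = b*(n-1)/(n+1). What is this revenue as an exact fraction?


Step 1: By Revenue Equivalence, expected revenue = b*(n-1)/(n+1)
Step 2: Substituting n = 7, b = 35
Step 3: Revenue = 35*(7-1)/(7+1) = 35*6/8
Step 4: Revenue = 210/8 = 105/4

105/4


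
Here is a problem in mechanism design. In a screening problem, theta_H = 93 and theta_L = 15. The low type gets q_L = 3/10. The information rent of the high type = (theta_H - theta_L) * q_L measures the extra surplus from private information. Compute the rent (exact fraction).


Step 1: theta_H - theta_L = 93 - 15 = 78
Step 2: Information rent = (theta_H - theta_L) * q_L
Step 3: = 78 * 3/10
Step 4: = 117/5

117/5


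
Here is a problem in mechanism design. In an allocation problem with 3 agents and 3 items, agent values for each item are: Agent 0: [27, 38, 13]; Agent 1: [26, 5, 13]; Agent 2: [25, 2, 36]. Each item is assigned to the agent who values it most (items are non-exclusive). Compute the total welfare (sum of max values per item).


Step 1: For each item, find the maximum value among all agents.
Step 2: Item 0 -> Agent 0 (value 27)
Step 3: Item 1 -> Agent 0 (value 38)
Step 4: Item 2 -> Agent 2 (value 36)
Step 5: Total welfare = 27 + 38 + 36 = 101

101


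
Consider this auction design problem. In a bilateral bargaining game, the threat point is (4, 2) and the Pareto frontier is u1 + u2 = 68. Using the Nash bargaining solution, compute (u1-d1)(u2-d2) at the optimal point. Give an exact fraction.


Step 1: The Nash solution splits surplus symmetrically above the disagreement point
Step 2: u1 = (total + d1 - d2)/2 = (68 + 4 - 2)/2 = 35
Step 3: u2 = (total - d1 + d2)/2 = (68 - 4 + 2)/2 = 33
Step 4: Nash product = (35 - 4) * (33 - 2)
Step 5: = 31 * 31 = 961

961


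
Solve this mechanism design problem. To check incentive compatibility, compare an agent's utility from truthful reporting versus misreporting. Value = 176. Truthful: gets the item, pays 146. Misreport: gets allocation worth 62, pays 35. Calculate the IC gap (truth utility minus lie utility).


Step 1: U(truth) = value - payment = 176 - 146 = 30
Step 2: U(lie) = allocation - payment = 62 - 35 = 27
Step 3: IC gap = 30 - 27 = 3

3


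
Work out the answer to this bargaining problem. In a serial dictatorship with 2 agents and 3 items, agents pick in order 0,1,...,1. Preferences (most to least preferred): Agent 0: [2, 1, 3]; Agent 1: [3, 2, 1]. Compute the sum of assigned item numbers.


Step 1: Agent 0 picks item 2
Step 2: Agent 1 picks item 3
Step 3: Sum = 2 + 3 = 5

5


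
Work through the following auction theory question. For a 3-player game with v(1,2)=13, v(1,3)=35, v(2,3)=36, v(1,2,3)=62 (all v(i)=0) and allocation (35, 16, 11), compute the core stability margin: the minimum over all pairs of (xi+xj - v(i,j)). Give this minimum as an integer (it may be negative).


Step 1: Slack for coalition (1,2): x1+x2 - v12 = 51 - 13 = 38
Step 2: Slack for coalition (1,3): x1+x3 - v13 = 46 - 35 = 11
Step 3: Slack for coalition (2,3): x2+x3 - v23 = 27 - 36 = -9
Step 4: Minimum slack = min(38, 11, -9) = -9, attained by (2,3); coalition (2,3) can block (slack < 0), so the allocation is not in the core

-9


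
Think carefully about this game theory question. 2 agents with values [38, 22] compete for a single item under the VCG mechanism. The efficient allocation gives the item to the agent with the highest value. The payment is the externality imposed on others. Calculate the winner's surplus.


Step 1: The winner is the agent with the highest value: agent 0 with value 38
Step 2: Values of other agents: [22]
Step 3: VCG payment = max of others' values = 22
Step 4: Surplus = 38 - 22 = 16

16


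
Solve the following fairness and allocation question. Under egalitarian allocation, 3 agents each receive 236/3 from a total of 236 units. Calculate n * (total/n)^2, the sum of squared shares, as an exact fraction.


Step 1: Each agent's share = 236/3
Step 2: Square of each share = (236/3)^2 = 55696/9
Step 3: Sum of squares = 3 * 55696/9 = 55696/3

55696/3


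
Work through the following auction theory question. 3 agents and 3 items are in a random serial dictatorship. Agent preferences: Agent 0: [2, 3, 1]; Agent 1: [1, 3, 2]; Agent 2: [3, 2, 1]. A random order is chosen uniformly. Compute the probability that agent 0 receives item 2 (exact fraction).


Step 1: Agent 0 wants item 2
Step 2: There are 6 possible orderings of agents
Step 3: In 6 orderings, agent 0 gets item 2
Step 4: Probability = 6/6 = 1

1


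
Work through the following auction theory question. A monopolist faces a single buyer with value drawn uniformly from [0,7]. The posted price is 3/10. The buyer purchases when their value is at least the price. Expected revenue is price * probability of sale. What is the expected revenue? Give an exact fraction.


Step 1: Posted price r = 3/10, value support [0,7]
Step 2: P(v >= r) = (7 - 3/10)/7 = 67/70
Step 3: Expected revenue = r * P(v >= r) = 3/10 * 67/70
Step 4: Revenue = 201/700

201/700


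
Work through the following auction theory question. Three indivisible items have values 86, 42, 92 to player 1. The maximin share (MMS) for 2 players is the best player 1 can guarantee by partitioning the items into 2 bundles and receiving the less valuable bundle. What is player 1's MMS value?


Step 1: Item values = 86, 42, 92
Step 2: Enumerate all 2-bundle partitions and take the smaller bundle:
  Partition 1: {86} vs {42,92} -> bundles 86, 134; min = 86
  Partition 2: {42} vs {86,92} -> bundles 42, 178; min = 42
  Partition 3: {92} vs {86,42} -> bundles 92, 128; min = 92
Step 3: MMS = max(86, 42, 92) = 92

92


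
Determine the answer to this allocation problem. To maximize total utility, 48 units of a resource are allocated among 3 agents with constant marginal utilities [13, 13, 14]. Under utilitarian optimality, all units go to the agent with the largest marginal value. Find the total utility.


Step 1: The marginal utilities are [13, 13, 14]
Step 2: The highest marginal utility is 14
Step 3: All 48 units go to that agent
Step 4: Total utility = 14 * 48 = 672

672


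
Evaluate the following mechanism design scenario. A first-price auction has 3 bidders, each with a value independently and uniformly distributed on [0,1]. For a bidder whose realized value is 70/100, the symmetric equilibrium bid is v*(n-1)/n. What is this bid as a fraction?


Step 1: The symmetric BNE bidding function is b(v) = v * (n-1) / n
Step 2: Substitute v = 7/10 and n = 3
Step 3: b = 7/10 * 2/3
Step 4: b = 7/15

7/15


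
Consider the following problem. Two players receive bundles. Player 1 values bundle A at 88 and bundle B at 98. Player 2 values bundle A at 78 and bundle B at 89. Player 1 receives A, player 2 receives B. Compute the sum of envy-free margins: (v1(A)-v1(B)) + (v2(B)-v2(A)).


Step 1: Player 1's margin = v1(A) - v1(B) = 88 - 98 = -10
Step 2: Player 2's margin = v2(B) - v2(A) = 89 - 78 = 11
Step 3: Total margin = -10 + 11 = 1

1


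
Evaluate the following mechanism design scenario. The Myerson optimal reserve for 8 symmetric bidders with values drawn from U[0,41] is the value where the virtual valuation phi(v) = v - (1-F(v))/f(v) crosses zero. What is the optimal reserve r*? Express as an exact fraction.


Step 1: For U[0,41], F(v) = v/41 and f(v) = 1/41
Step 2: phi(v) = v - (1 - v/41)/(1/41) = v - (41 - v) = 2v - 41
Step 3: Set phi(r*) = 0: 2r* - 41 = 0
Step 4: r* = 41/2 (the number of bidders n = 8 does not enter)

41/2


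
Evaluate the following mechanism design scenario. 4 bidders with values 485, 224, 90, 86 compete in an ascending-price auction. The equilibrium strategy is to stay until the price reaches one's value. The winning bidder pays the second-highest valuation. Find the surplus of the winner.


Step 1: Identify the highest value: 485
Step 2: Identify the second-highest value: 224
Step 3: The final price = second-highest value = 224
Step 4: Surplus = 485 - 224 = 261

261


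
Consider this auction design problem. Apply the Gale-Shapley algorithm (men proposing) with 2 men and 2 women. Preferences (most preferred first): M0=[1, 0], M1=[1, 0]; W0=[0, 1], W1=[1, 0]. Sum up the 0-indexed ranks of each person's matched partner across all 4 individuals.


Step 1: Run Gale-Shapley (men propose, women hold best offer):
  M0 proposes to W1; she accepts
  M1 proposes to W1; she switches from M0
  M0 proposes to W0; she accepts
Step 2: Final matching: W0-M0, W1-M1
Step 3: 0-indexed ranks (man's rank of his match, then woman's): 1 + 0 + 0 + 0
Step 4: Total rank sum = 1

1


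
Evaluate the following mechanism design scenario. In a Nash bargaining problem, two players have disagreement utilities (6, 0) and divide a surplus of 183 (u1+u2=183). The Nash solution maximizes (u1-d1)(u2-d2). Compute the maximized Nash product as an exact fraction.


Step 1: The Nash solution splits surplus symmetrically above the disagreement point
Step 2: u1 = (total + d1 - d2)/2 = (183 + 6 - 0)/2 = 189/2
Step 3: u2 = (total - d1 + d2)/2 = (183 - 6 + 0)/2 = 177/2
Step 4: Nash product = (189/2 - 6) * (177/2 - 0)
Step 5: = 177/2 * 177/2 = 31329/4

31329/4


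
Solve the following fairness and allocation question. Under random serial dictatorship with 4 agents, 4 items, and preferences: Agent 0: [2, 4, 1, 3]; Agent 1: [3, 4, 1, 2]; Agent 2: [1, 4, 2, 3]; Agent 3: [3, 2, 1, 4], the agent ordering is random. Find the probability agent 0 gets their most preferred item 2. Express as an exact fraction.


Step 1: Agent 0 wants item 2
Step 2: There are 24 possible orderings of agents
Step 3: In 20 orderings, agent 0 gets item 2
Step 4: Probability = 20/24 = 5/6

5/6


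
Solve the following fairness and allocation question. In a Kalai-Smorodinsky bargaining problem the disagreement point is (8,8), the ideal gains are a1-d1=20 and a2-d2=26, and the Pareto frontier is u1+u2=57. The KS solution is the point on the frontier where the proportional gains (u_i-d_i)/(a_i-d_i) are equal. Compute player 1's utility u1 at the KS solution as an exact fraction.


Step 1: At the KS point, (u1-d1)/r1 = (u2-d2)/r2 = t and u1+u2 = 57
Step 2: u1 = d1 + r1*t and u2 = d2 + r2*t, so (d1 + r1*t) + (d2 + r2*t) = 57
Step 3: t = (57 - 8 - 8)/(20 + 26) = 41/46
Step 4: u1 = d1 + r1*t = 8 + 20 * 41/46 = 594/23
Step 5: (Check: u2 = d2 + r2*t = 717/23; u1+u2 = 594/23 + 717/23 = 57, on the frontier.)

594/23


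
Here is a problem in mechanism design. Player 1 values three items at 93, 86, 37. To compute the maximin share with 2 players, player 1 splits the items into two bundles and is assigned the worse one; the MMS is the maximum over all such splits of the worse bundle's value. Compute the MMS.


Step 1: Item values = 93, 86, 37
Step 2: Enumerate all 2-bundle partitions and take the smaller bundle:
  Partition 1: {93} vs {86,37} -> bundles 93, 123; min = 93
  Partition 2: {86} vs {93,37} -> bundles 86, 130; min = 86
  Partition 3: {37} vs {93,86} -> bundles 37, 179; min = 37
Step 3: MMS = max(93, 86, 37) = 93

93


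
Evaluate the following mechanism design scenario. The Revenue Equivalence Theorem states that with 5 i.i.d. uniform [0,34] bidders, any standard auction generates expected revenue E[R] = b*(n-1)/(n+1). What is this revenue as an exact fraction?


Step 1: By Revenue Equivalence, expected revenue = b*(n-1)/(n+1)
Step 2: Substituting n = 5, b = 34
Step 3: Revenue = 34*(5-1)/(5+1) = 34*4/6
Step 4: Revenue = 136/6 = 68/3

68/3


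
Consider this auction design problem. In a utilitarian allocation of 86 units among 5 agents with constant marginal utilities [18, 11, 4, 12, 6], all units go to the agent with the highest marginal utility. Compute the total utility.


Step 1: The marginal utilities are [18, 11, 4, 12, 6]
Step 2: The highest marginal utility is 18
Step 3: All 86 units go to that agent
Step 4: Total utility = 18 * 86 = 1548

1548


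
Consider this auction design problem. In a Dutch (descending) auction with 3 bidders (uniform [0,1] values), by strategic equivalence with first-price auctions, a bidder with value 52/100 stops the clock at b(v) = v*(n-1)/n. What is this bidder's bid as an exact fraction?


Step 1: Dutch auctions are strategically equivalent to first-price auctions
Step 2: The equilibrium bid is b(v) = v*(n-1)/n
Step 3: b = 13/25 * 2/3
Step 4: b = 26/75

26/75


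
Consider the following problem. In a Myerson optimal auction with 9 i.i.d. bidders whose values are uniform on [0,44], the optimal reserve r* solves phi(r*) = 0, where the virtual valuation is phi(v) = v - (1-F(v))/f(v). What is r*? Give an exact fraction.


Step 1: For U[0,44], F(v) = v/44 and f(v) = 1/44
Step 2: phi(v) = v - (1 - v/44)/(1/44) = v - (44 - v) = 2v - 44
Step 3: Set phi(r*) = 0: 2r* - 44 = 0
Step 4: r* = 44/2 = 22 (the number of bidders n = 9 does not enter)

22


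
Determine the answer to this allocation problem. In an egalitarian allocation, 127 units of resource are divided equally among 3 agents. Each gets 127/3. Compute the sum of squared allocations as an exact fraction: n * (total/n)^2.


Step 1: Each agent's share = 127/3
Step 2: Square of each share = (127/3)^2 = 16129/9
Step 3: Sum of squares = 3 * 16129/9 = 16129/3

16129/3


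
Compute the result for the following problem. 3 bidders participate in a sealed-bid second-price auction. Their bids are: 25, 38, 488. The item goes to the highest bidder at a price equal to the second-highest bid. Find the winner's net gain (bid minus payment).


Step 1: Sort bids in descending order: 488, 38, 25
Step 2: The winning bid is the highest: 488
Step 3: The payment equals the second-highest bid: 38
Step 4: Surplus = winner's bid - payment = 488 - 38 = 450

450


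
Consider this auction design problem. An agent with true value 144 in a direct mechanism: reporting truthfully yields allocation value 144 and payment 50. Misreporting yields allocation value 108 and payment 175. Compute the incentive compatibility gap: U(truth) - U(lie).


Step 1: U(truth) = value - payment = 144 - 50 = 94
Step 2: U(lie) = allocation - payment = 108 - 175 = -67
Step 3: IC gap = 94 - (-67) = 161

161


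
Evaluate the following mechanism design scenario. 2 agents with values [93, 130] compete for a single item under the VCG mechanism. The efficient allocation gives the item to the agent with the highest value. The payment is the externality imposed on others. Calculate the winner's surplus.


Step 1: The winner is the agent with the highest value: agent 1 with value 130
Step 2: Values of other agents: [93]
Step 3: VCG payment = max of others' values = 93
Step 4: Surplus = 130 - 93 = 37

37


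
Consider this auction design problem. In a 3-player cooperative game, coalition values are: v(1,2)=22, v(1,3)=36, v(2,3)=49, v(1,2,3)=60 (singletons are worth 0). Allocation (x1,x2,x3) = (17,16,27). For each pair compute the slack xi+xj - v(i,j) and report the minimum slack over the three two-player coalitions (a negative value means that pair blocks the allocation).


Step 1: Slack for coalition (1,2): x1+x2 - v12 = 33 - 22 = 11
Step 2: Slack for coalition (1,3): x1+x3 - v13 = 44 - 36 = 8
Step 3: Slack for coalition (2,3): x2+x3 - v23 = 43 - 49 = -6
Step 4: Minimum slack = min(11, 8, -6) = -6, attained by (2,3); coalition (2,3) can block (slack < 0), so the allocation is not in the core

-6


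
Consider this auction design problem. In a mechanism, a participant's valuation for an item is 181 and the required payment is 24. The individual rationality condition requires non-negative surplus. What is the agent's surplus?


Step 1: Surplus = value - payment = 181 - 24 = 157
Step 2: IR is satisfied (surplus >= 0)

157


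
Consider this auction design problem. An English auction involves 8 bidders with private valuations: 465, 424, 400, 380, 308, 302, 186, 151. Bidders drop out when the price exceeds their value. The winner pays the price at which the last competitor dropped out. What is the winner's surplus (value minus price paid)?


Step 1: Identify the highest value: 465
Step 2: Identify the second-highest value: 424
Step 3: The final price = second-highest value = 424
Step 4: Surplus = 465 - 424 = 41

41


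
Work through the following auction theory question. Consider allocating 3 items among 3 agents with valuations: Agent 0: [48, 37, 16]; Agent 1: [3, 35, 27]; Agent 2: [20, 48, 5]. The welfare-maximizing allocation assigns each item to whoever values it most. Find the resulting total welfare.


Step 1: For each item, find the maximum value among all agents.
Step 2: Item 0 -> Agent 0 (value 48)
Step 3: Item 1 -> Agent 2 (value 48)
Step 4: Item 2 -> Agent 1 (value 27)
Step 5: Total welfare = 48 + 48 + 27 = 123

123


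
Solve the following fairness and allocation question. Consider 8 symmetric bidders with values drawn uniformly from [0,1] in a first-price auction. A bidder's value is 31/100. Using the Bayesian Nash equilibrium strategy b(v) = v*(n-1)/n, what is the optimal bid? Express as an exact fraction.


Step 1: The symmetric BNE bidding function is b(v) = v * (n-1) / n
Step 2: Substitute v = 31/100 and n = 8
Step 3: b = 31/100 * 7/8
Step 4: b = 217/800

217/800


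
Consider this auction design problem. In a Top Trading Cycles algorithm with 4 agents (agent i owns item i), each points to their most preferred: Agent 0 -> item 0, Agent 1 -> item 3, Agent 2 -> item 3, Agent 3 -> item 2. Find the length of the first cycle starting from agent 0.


Step 1: Trace the pointer graph from agent 0: 0 -> 0
Step 2: A cycle is detected when we revisit agent 0
Step 3: The cycle is: 0 -> 0
Step 4: Cycle length = 1

1


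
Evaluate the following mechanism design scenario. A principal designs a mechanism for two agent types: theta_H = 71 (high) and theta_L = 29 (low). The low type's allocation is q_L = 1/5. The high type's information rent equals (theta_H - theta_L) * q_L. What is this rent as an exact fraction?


Step 1: theta_H - theta_L = 71 - 29 = 42
Step 2: Information rent = (theta_H - theta_L) * q_L
Step 3: = 42 * 1/5
Step 4: = 42/5

42/5


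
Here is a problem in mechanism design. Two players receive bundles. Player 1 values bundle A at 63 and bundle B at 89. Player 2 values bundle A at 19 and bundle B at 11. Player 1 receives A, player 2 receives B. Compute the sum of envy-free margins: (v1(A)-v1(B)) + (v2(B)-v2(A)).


Step 1: Player 1's margin = v1(A) - v1(B) = 63 - 89 = -26
Step 2: Player 2's margin = v2(B) - v2(A) = 11 - 19 = -8
Step 3: Total margin = -26 + -8 = -34

-34


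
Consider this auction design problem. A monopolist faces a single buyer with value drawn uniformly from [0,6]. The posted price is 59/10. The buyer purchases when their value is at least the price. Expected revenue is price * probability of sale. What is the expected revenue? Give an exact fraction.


Step 1: Posted price r = 59/10, value support [0,6]
Step 2: P(v >= r) = (6 - 59/10)/6 = 1/60
Step 3: Expected revenue = r * P(v >= r) = 59/10 * 1/60
Step 4: Revenue = 59/600

59/600


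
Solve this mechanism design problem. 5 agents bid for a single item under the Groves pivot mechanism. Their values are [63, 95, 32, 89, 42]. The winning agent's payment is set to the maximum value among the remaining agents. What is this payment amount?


Step 1: The efficient winner is agent 1 with value 95
Step 2: Other agents' values: [63, 32, 89, 42]
Step 3: Pivot payment = max(others) = 89
Step 4: The winner pays 89

89


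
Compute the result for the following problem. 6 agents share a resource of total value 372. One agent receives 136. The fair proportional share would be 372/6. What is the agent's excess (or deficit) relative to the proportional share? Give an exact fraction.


Step 1: Proportional share = 372/6 = 62
Step 2: Agent's actual allocation = 136
Step 3: Excess = 136 - 62 = 74

74


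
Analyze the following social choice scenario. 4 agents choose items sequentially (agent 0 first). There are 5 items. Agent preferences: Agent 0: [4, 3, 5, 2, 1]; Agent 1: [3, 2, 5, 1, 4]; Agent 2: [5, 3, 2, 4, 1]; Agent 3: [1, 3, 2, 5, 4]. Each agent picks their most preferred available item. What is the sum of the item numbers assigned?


Step 1: Agent 0 picks item 4
Step 2: Agent 1 picks item 3
Step 3: Agent 2 picks item 5
Step 4: Agent 3 picks item 1
Step 5: Sum = 4 + 3 + 5 + 1 = 13

13


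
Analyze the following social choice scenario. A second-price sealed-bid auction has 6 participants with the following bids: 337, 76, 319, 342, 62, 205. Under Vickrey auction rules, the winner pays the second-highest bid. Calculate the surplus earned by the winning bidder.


Step 1: Sort bids in descending order: 342, 337, 319, 205, 76, 62
Step 2: The winning bid is the highest: 342
Step 3: The payment equals the second-highest bid: 337
Step 4: Surplus = winner's bid - payment = 342 - 337 = 5

5


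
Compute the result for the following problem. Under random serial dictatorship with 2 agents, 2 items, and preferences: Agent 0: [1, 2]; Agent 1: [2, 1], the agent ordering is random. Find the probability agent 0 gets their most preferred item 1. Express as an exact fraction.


Step 1: Agent 0 wants item 1
Step 2: There are 2 possible orderings of agents
Step 3: In 2 orderings, agent 0 gets item 1
Step 4: Probability = 2/2 = 1

1


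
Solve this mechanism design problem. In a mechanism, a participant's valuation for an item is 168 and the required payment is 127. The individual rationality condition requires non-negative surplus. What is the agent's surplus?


Step 1: Surplus = value - payment = 168 - 127 = 41
Step 2: IR is satisfied (surplus >= 0)

41


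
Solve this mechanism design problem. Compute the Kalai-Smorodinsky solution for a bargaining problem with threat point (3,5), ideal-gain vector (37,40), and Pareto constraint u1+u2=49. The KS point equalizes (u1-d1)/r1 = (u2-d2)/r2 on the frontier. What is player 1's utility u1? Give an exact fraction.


Step 1: At the KS point, (u1-d1)/r1 = (u2-d2)/r2 = t and u1+u2 = 49
Step 2: u1 = d1 + r1*t and u2 = d2 + r2*t, so (d1 + r1*t) + (d2 + r2*t) = 49
Step 3: t = (49 - 3 - 5)/(37 + 40) = 41/77
Step 4: u1 = d1 + r1*t = 3 + 37 * 41/77 = 1748/77
Step 5: (Check: u2 = d2 + r2*t = 2025/77; u1+u2 = 1748/77 + 2025/77 = 49, on the frontier.)

1748/77


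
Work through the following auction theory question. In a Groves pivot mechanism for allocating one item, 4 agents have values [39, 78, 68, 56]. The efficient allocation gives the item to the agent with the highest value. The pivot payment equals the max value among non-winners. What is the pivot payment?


Step 1: The efficient winner is agent 1 with value 78
Step 2: Other agents' values: [39, 68, 56]
Step 3: Pivot payment = max(others) = 68
Step 4: The winner pays 68

68


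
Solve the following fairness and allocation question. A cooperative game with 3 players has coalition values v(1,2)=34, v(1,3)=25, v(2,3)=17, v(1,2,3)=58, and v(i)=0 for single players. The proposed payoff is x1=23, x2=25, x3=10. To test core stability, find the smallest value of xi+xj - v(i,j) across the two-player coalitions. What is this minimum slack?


Step 1: Slack for coalition (1,2): x1+x2 - v12 = 48 - 34 = 14
Step 2: Slack for coalition (1,3): x1+x3 - v13 = 33 - 25 = 8
Step 3: Slack for coalition (2,3): x2+x3 - v23 = 35 - 17 = 18
Step 4: Minimum slack = min(14, 8, 18) = 8, attained by (1,3); no pair can gain by deviating, so the allocation is in the core

8


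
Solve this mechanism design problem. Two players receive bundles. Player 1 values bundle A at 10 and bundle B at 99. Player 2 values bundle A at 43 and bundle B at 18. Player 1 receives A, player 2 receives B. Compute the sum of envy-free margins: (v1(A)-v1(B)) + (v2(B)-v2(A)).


Step 1: Player 1's margin = v1(A) - v1(B) = 10 - 99 = -89
Step 2: Player 2's margin = v2(B) - v2(A) = 18 - 43 = -25
Step 3: Total margin = -89 + -25 = -114

-114
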